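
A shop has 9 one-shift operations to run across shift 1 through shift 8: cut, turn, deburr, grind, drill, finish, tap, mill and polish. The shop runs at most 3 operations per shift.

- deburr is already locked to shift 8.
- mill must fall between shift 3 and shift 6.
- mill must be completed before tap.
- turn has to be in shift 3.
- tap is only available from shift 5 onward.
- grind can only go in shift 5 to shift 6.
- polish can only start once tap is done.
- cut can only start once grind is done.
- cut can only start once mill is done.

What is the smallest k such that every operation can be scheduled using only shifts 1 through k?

The precedence chain requires at least 3 distinct shifts.
With at most 3 per shift and 9 operations, at least 3 shifts are needed.
deburr can't be placed before shift 8, so the schedule must run through at least shift 8.
8 works (last occupied shift: shift 8): for example deburr=shift 8, grind=shift 5, turn=shift 3, cut=shift 6, drill=shift 1, tap=shift 5, polish=shift 6, finish=shift 1, mill=shift 3.

8 shifts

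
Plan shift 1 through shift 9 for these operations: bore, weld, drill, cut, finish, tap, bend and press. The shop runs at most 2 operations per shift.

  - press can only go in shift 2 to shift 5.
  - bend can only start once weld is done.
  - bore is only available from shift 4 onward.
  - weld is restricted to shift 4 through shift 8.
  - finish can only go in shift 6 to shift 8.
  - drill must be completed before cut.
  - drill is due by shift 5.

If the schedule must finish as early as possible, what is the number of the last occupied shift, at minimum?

The precedence chain requires at least 2 distinct shifts.
With at most 2 per shift and 8 operations, at least 4 shifts are needed.
finish can't be placed before shift 6, so the schedule must run through at least shift 6.
6 works (last occupied shift: shift 6): for example finish -> shift 6, cut -> shift 2, weld -> shift 4, tap -> shift 1, press -> shift 2, bore -> shift 4, bend -> shift 5, drill -> shift 1.

6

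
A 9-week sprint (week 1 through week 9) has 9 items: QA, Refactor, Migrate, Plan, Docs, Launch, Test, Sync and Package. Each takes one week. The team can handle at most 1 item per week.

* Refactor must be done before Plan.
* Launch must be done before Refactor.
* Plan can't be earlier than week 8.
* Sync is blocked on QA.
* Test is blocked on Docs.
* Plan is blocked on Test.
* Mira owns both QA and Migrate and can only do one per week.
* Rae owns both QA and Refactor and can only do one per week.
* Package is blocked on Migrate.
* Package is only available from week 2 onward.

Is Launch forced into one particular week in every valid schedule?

No

Launch can be week 1 (e.g. Migrate -> week 2; Refactor -> week 4; Test -> week 6; Package -> week 3; QA -> week 7; Docs -> week 5; Sync -> week 9; Launch -> week 1; Plan -> week 8) or week 2 (e.g. Sync -> week 9, Package -> week 3, Migrate -> week 1, Refactor -> week 4, Launch -> week 2, Test -> week 6, Plan -> week 8, QA -> week 7, Docs -> week 5).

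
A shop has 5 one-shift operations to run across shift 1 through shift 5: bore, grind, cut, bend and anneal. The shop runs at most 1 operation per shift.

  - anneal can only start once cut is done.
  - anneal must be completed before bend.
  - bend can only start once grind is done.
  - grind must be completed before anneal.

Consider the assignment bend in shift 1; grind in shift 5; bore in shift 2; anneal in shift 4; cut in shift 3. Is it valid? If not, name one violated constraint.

Invalid. bend can only start once grind is done.

grind must be completed before anneal — violated.
bend can only start once grind is done — violated.
anneal must be completed before bend — violated.
The shop runs at most 1 operation per shift — holds.
anneal can only start once cut is done — holds.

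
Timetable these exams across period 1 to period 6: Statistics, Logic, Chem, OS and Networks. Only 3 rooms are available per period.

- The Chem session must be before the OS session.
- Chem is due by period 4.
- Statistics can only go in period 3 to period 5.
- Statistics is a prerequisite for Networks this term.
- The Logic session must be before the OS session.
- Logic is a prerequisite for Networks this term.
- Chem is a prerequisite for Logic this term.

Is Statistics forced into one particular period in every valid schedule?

No

Statistics can be period 3 (e.g. Statistics -> period 3; Logic -> period 2; Networks -> period 4; Chem -> period 1; OS -> period 3) or period 4 (e.g. Chem in period 1; Statistics in period 4; OS in period 3; Logic in period 2; Networks in period 5).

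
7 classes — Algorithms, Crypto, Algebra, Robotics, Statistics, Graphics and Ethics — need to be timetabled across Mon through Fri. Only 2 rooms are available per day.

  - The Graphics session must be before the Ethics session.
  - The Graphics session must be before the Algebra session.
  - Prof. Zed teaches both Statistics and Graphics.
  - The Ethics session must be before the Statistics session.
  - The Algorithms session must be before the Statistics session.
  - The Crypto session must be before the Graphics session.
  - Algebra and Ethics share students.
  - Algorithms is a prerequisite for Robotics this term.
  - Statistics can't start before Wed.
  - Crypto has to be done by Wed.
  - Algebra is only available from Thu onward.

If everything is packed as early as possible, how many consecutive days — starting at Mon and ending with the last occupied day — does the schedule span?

4 days

The precedence chain requires at least 4 distinct days.
With at most 2 per day and 7 classes, at least 4 days are needed.
4 works (last occupied day: Thu): for example Statistics -> Thu; Algebra -> Thu; Ethics -> Wed; Crypto -> Mon; Graphics -> Tue; Algorithms -> Mon; Robotics -> Tue.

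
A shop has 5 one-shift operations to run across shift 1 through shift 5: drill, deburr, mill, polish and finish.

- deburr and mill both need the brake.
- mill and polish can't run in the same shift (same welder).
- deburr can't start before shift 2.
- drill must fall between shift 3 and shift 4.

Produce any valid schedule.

deburr in shift 2, drill in shift 3, finish in shift 1, mill in shift 1, polish in shift 2

Checking: mill(shift 1) != polish(shift 2); deburr(shift 2) != mill(shift 1); drill=shift 3 in [shift 3,shift 4]; deburr=shift 2 in [shift 2,shift 5].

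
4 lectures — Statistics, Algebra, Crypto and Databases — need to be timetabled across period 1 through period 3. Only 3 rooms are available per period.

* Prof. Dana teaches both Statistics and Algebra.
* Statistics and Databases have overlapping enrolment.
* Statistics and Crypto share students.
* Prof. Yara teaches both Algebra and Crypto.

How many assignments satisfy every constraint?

12

Splitting on Statistics: it can be period 1 (4), period 2 (4), period 3 (4). Listing each branch's schedules as (Algebra, Crypto, Databases) by period number:
Statistics=period 1: (2,3,2) (2,3,3) (3,2,2) (3,2,3) — 4.
Statistics=period 2: (1,3,1) (1,3,3) (3,1,1) (3,1,3) — 4.
Statistics=period 3: (1,2,1) (1,2,2) (2,1,1) (2,1,2) — 4.
Summing: 4 + 4 + 4 = 12.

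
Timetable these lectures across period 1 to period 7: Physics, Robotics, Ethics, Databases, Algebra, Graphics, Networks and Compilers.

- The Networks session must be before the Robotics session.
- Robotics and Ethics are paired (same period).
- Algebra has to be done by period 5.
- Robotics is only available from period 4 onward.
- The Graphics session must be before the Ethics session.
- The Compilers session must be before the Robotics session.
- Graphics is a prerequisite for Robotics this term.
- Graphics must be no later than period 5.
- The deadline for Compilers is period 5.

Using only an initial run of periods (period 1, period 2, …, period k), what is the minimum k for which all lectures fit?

The precedence chain requires at least 2 distinct periods.
Robotics can't be placed before period 4, so the schedule must run through at least period 4.
4 works (last occupied period: period 4): for example Networks -> period 1, Physics -> period 1, Algebra -> period 1, Graphics -> period 1, Compilers -> period 1, Ethics -> period 4, Databases -> period 1, Robotics -> period 4.

4 periods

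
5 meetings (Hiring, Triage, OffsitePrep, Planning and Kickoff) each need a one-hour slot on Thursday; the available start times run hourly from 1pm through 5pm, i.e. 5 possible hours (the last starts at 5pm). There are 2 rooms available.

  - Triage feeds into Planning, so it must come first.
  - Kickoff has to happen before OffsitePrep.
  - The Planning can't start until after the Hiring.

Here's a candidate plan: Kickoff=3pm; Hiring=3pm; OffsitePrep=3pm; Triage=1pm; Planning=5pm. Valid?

The Planning can't start until after the Hiring — holds.
There are 2 rooms available — violated.
Kickoff has to happen before OffsitePrep — violated.
Triage feeds into Planning, so it must come first — holds.

Invalid. There are 2 rooms available.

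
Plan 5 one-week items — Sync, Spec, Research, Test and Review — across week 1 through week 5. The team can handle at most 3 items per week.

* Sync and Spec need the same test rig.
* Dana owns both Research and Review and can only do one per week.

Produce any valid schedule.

Spec -> week 2, Sync -> week 1, Test -> week 1, Review -> week 2, Research -> week 1

Checking: Sync(week 1) != Spec(week 2); Research(week 1) != Review(week 2); max 3 per week (cap 3).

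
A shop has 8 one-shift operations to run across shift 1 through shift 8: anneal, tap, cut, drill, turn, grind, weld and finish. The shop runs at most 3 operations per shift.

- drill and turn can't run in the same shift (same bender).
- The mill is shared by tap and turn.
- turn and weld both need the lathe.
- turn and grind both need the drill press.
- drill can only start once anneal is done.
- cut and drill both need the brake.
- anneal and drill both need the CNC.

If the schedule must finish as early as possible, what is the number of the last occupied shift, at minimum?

The precedence chain requires at least 2 distinct shifts.
With at most 3 per shift and 8 operations, at least 3 shifts are needed.
3 works (last occupied shift: shift 3): for example tap=shift 1, turn=shift 3, grind=shift 2, weld=shift 2, anneal=shift 1, cut=shift 1, drill=shift 2, finish=shift 3.

3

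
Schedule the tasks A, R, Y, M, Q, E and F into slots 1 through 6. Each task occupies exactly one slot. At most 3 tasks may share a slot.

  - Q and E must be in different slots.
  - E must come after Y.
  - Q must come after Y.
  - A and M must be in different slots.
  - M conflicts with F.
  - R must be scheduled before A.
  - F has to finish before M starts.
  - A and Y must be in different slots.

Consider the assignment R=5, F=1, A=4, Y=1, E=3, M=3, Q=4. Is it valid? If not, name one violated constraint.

Invalid. R must be scheduled before A.

A and Y must be in different slots — holds.
M conflicts with F — holds.
Q must come after Y — holds.
E must come after Y — holds.
A and M must be in different slots — holds.
At most 3 tasks may share a slot — holds.
F has to finish before M starts — holds.
Q and E must be in different slots — holds.
R must be scheduled before A — violated.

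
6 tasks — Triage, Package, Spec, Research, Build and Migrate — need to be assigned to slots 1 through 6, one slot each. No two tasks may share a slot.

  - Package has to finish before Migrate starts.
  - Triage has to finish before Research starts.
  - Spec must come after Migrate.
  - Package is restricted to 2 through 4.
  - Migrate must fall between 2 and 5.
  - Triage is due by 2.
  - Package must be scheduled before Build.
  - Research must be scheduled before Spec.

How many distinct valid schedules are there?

Splitting on Package: it can be 2 (8), 3 (3). Listing each branch's schedules as (Triage, Spec, Research, Build, Migrate):
Package=2: (1,5,3,6,4) (1,5,4,6,3) (1,6,3,4,5) (1,6,3,5,4) (1,6,4,3,5) (1,6,4,5,3) (1,6,5,3,4) (1,6,5,4,3) — 8.
Package=3: (1,5,2,6,4) (1,6,2,4,5) (1,6,2,5,4) — 3.
Summing: 8 + 3 = 11.

11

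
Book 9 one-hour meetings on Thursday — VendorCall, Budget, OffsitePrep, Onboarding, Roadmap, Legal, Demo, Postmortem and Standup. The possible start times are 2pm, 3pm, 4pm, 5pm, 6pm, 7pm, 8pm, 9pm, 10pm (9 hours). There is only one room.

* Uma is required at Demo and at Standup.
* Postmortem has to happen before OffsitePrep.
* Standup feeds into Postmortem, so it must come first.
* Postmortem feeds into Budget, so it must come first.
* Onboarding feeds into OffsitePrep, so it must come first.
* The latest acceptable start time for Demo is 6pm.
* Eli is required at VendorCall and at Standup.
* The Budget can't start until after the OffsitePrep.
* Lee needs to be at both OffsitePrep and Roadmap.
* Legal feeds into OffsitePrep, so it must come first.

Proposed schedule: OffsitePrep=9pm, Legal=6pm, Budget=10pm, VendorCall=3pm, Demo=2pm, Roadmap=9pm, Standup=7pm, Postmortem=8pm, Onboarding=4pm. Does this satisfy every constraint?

The latest acceptable start time for Demo is 6pm — holds.
The Budget can't start until after the OffsitePrep — holds.
Eli is required at VendorCall and at Standup — holds.
Onboarding feeds into OffsitePrep, so it must come first — holds.
There is only one room — violated.
Standup feeds into Postmortem, so it must come first — holds.
Postmortem feeds into Budget, so it must come first — holds.
Lee needs to be at both OffsitePrep and Roadmap — violated.
Postmortem has to happen before OffsitePrep — holds.
Uma is required at Demo and at Standup — holds.
Legal feeds into OffsitePrep, so it must come first — holds.

No. Lee needs to be at both OffsitePrep and Roadmap is not satisfied.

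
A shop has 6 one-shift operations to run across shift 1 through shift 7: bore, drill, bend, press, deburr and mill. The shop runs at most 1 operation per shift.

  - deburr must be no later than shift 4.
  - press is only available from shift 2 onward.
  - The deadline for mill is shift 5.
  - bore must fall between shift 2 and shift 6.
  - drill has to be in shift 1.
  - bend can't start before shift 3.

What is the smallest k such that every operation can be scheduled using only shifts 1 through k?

With at most 1 per shift and 6 operations, at least 6 shifts are needed.
bend can't be placed before shift 3, so the schedule must run through at least shift 3.
6 works (last occupied shift: shift 6): for example drill in shift 1; bend in shift 3; bore in shift 4; mill in shift 5; press in shift 6; deburr in shift 2.

6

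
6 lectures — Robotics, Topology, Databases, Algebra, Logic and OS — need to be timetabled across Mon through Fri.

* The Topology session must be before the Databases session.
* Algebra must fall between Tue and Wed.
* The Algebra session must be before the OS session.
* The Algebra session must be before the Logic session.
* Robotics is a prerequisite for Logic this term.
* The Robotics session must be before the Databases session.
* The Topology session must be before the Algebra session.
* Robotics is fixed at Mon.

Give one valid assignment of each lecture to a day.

Databases in Tue, Topology in Mon, Logic in Wed, Robotics in Mon, Algebra in Tue, OS in Wed

Checking: Algebra(Tue) before OS(Wed); Algebra(Tue) before Logic(Wed); Robotics(Mon) before Databases(Tue); Topology(Mon) before Databases(Tue); Topology(Mon) before Algebra(Tue); Robotics(Mon) before Logic(Wed); Robotics=Mon in [Mon,Mon]; Algebra=Tue in [Tue,Wed].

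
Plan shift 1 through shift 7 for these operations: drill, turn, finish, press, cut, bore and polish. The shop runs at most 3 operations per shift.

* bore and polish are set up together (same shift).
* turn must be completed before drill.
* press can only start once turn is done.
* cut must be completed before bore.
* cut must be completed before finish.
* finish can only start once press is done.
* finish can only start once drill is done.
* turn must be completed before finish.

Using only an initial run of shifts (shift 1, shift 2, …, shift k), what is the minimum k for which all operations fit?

3

The precedence chain requires at least 3 distinct shifts.
With at most 3 per shift and 7 operations, at least 3 shifts are needed.
3 works (last occupied shift: shift 3): for example press in shift 2, drill in shift 2, bore in shift 3, polish in shift 3, cut in shift 1, finish in shift 3, turn in shift 1.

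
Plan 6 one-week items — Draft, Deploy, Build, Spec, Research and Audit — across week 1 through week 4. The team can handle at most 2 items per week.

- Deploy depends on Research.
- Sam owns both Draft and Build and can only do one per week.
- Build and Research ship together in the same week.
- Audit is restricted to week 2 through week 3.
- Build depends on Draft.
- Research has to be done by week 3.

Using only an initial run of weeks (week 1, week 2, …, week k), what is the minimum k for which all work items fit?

The precedence chain requires at least 3 distinct weeks.
With at most 2 per week and 6 work items, at least 3 weeks are needed.
3 works (last occupied week: week 3): for example Deploy -> week 3; Build -> week 2; Draft -> week 1; Audit -> week 3; Research -> week 2; Spec -> week 1.

3 weeks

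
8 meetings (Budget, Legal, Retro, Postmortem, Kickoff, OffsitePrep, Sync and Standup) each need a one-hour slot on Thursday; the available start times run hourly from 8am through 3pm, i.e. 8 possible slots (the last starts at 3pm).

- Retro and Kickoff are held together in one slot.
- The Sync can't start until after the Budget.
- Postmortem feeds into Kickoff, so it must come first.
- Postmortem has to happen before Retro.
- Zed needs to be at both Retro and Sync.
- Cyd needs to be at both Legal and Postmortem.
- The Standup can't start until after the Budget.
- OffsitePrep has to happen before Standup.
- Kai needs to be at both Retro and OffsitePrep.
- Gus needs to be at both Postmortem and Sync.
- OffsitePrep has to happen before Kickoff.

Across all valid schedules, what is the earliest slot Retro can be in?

9am

Precedence pushes Retro to at least 9am.
Retro at 9am is achievable: Postmortem in 8am; OffsitePrep in 8am; Retro in 9am; Sync in 10am; Standup in 9am; Kickoff in 9am; Legal in 9am; Budget in 8am.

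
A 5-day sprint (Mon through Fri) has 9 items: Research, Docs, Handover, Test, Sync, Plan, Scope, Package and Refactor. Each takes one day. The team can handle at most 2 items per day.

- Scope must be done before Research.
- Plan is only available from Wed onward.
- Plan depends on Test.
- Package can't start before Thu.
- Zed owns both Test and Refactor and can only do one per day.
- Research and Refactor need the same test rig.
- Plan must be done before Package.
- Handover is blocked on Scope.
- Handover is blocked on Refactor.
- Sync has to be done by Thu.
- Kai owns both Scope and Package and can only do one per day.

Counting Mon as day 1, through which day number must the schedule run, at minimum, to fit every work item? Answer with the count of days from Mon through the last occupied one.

5 days

The precedence chain requires at least 3 distinct days.
With at most 2 per day and 9 work items, at least 5 days are needed.
Package can't be placed before Thu — that is day 4 counting from Mon — so the schedule must run through at least 4 days.
5 works (last occupied day: Fri): for example Docs=Fri; Handover=Wed; Package=Thu; Test=Mon; Plan=Wed; Scope=Tue; Refactor=Tue; Sync=Mon; Research=Thu.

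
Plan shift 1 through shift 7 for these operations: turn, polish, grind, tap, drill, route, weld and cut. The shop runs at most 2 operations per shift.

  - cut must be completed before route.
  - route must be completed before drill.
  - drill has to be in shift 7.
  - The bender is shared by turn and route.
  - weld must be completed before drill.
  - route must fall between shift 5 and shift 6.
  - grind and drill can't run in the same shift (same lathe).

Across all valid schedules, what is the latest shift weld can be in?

shift 6

Downstream work caps weld at shift 6.
weld at shift 6 is achievable: grind -> shift 2; tap -> shift 3; drill -> shift 7; polish -> shift 2; turn -> shift 1; cut -> shift 1; weld -> shift 6; route -> shift 5.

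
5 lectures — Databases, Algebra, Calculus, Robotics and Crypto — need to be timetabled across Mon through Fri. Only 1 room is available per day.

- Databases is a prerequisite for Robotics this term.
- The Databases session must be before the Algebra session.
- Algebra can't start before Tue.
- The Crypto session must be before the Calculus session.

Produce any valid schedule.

Robotics -> Fri; Crypto -> Wed; Databases -> Mon; Algebra -> Tue; Calculus -> Thu

Checking: Databases(Mon) before Robotics(Fri); Databases(Mon) before Algebra(Tue); Crypto(Wed) before Calculus(Thu); Algebra=Tue in [Tue,Fri]; max 1 per day (cap 1).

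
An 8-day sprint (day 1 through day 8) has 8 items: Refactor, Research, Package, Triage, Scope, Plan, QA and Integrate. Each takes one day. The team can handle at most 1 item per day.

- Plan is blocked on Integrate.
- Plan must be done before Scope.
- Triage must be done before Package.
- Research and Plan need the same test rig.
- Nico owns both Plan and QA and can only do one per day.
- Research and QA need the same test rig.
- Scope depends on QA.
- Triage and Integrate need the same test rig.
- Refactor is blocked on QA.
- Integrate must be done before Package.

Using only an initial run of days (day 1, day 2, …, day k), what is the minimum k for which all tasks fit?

8

The precedence chain requires at least 3 distinct days.
With at most 1 per day and 8 tasks, at least 8 days are needed.
8 works (last occupied day: day 8): for example Plan -> day 4, Scope -> day 6, QA -> day 5, Research -> day 8, Integrate -> day 1, Refactor -> day 7, Package -> day 3, Triage -> day 2.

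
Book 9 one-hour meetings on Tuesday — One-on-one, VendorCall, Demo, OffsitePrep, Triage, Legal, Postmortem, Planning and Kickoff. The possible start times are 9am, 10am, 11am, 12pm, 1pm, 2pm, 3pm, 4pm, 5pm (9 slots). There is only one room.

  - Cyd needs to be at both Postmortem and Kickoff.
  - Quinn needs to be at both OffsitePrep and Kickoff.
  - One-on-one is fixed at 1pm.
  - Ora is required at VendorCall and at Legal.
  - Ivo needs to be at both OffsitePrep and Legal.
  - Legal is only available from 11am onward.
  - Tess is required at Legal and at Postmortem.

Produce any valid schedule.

VendorCall in 9am, Demo in 10am, OffsitePrep in 12pm, Planning in 4pm, Postmortem in 3pm, One-on-one in 1pm, Triage in 2pm, Kickoff in 5pm, Legal in 11am

Checking: OffsitePrep(12pm) != Kickoff(5pm); Legal(11am) != Postmortem(3pm); OffsitePrep(12pm) != Legal(11am); VendorCall(9am) != Legal(11am); Postmortem(3pm) != Kickoff(5pm); One-on-one=1pm in [1pm,1pm]; Legal=11am in [11am,5pm]; max 1 per slot (cap 1).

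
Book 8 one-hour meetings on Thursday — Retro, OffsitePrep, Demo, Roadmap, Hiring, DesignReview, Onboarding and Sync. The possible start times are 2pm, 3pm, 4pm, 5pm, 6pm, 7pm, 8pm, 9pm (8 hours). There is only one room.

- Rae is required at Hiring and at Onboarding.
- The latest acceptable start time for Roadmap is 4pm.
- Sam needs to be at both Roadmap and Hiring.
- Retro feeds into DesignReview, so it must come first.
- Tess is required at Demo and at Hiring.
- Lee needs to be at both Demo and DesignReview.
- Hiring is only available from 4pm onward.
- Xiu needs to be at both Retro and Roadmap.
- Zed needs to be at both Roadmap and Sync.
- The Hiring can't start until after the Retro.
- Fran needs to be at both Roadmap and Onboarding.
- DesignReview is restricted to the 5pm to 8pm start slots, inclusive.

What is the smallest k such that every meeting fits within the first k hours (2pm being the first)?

8 hours

The precedence chain requires at least 2 distinct hours.
With at most 1 per hour and 8 meetings, at least 8 hours are needed.
DesignReview can't be placed before 5pm — that is hour 4 counting from 2pm — so the schedule must run through at least 4 hours.
8 works (last occupied hour: 9pm): for example Hiring -> 4pm; Demo -> 7pm; Onboarding -> 8pm; Retro -> 3pm; Sync -> 9pm; Roadmap -> 2pm; DesignReview -> 5pm; OffsitePrep -> 6pm.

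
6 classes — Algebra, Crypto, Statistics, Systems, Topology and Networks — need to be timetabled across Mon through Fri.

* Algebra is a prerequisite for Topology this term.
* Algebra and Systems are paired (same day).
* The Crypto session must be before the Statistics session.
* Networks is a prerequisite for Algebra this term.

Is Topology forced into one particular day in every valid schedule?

No

Topology can be Wed (e.g. Statistics in Tue, Networks in Mon, Algebra in Tue, Systems in Tue, Crypto in Mon, Topology in Wed) or Thu (e.g. Statistics in Tue; Topology in Thu; Systems in Tue; Algebra in Tue; Networks in Mon; Crypto in Mon).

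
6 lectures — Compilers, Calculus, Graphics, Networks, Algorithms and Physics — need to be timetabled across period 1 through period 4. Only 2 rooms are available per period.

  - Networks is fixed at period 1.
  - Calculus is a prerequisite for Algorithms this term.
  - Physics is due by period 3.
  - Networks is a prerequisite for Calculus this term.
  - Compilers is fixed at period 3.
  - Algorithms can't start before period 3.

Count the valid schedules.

Splitting on Calculus: it can be period 2 (13), period 3 (5). Listing each branch's schedules as (Compilers, Graphics, Networks, Algorithms, Physics) by period number:
Calculus=period 2: (3,1,1,3,2) (3,1,1,4,2) (3,1,1,4,3) (3,2,1,3,1) (3,2,1,4,1) (3,2,1,4,3) (3,3,1,4,1) (3,3,1,4,2) (3,4,1,3,1) (3,4,1,3,2) (3,4,1,4,1) (3,4,1,4,2) (3,4,1,4,3) — 13.
Calculus=period 3: (3,1,1,4,2) (3,2,1,4,1) (3,2,1,4,2) (3,4,1,4,1) (3,4,1,4,2) — 5.
Summing: 13 + 5 = 18.

18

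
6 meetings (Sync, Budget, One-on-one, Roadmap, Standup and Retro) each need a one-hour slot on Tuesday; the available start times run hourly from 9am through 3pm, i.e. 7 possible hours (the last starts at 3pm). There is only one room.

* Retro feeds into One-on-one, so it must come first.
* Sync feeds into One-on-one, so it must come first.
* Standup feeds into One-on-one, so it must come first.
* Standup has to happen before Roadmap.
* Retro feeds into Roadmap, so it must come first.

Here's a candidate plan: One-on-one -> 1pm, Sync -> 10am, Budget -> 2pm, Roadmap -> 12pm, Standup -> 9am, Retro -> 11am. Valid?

Sync feeds into One-on-one, so it must come first — holds.
Retro feeds into Roadmap, so it must come first — holds.
Standup feeds into One-on-one, so it must come first — holds.
There is only one room — holds.
Standup has to happen before Roadmap — holds.
Retro feeds into One-on-one, so it must come first — holds.

Yes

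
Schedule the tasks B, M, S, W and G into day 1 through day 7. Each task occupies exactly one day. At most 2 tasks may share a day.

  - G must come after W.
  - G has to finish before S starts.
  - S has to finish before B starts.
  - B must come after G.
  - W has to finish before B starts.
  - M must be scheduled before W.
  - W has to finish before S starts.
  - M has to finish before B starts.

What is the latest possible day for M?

day 3

Downstream work caps M at day 3.
M at day 3 is achievable: W in day 4; M in day 3; B in day 7; S in day 6; G in day 5.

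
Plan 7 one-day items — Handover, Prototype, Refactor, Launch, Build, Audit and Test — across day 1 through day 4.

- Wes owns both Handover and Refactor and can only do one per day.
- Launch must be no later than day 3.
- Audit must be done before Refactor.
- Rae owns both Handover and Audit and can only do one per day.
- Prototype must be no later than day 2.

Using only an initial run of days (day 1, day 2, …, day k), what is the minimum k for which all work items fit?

The precedence chain requires at least 2 distinct days.
Could 2 days be enough, i.e. nothing placed later than day 2? No: Refactor must come after Audit (at day 1 or later) → {day 2}; Audit must come before Refactor (at day 2 or earlier) → {day 1}; Handover can't share with Refactor (day 2) → {day 1}; Audit can't share with Handover (day 1) → nothing is left.
So 2 days is not enough.
3 works (last occupied day: day 3): for example Prototype -> day 1; Test -> day 1; Handover -> day 3; Launch -> day 1; Refactor -> day 2; Audit -> day 1; Build -> day 1.

3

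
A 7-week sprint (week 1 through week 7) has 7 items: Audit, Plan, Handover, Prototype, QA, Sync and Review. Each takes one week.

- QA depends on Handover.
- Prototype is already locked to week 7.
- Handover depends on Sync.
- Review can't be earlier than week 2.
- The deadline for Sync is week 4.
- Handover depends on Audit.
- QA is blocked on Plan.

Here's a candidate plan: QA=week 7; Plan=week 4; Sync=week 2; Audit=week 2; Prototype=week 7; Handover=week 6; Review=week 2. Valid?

Handover depends on Audit — holds.
Handover depends on Sync — holds.
QA is blocked on Plan — holds.
The deadline for Sync is week 4 — holds.
Review can't be earlier than week 2 — holds.
QA depends on Handover — holds.
Prototype is already locked to week 7 — holds.

Valid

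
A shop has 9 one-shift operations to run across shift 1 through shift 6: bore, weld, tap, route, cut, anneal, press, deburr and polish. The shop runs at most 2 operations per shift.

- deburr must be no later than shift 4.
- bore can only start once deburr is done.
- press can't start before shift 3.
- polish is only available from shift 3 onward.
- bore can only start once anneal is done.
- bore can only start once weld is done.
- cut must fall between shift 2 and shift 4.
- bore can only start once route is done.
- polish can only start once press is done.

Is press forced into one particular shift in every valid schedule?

press can be shift 3 (e.g. polish=shift 4, route=shift 2, press=shift 3, bore=shift 4, deburr=shift 1, tap=shift 5, weld=shift 1, cut=shift 2, anneal=shift 3) or shift 4 (e.g. anneal=shift 3; bore=shift 4; route=shift 2; polish=shift 5; cut=shift 2; tap=shift 3; press=shift 4; weld=shift 1; deburr=shift 1).

No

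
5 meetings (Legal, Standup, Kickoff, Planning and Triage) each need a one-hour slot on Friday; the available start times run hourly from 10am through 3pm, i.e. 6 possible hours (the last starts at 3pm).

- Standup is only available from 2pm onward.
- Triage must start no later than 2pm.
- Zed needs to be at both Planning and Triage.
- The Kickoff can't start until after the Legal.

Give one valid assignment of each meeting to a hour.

Triage in 10am; Kickoff in 11am; Legal in 10am; Standup in 2pm; Planning in 11am

Checking: Legal(10am) before Kickoff(11am); Planning(11am) != Triage(10am); Standup=2pm in [2pm,3pm]; Triage=10am in [10am,2pm].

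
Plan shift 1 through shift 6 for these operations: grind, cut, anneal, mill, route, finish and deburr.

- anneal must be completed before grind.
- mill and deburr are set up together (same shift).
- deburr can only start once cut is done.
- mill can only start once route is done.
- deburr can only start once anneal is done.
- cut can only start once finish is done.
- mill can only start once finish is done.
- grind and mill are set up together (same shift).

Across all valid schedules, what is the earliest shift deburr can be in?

shift 3

Precedence pushes deburr to at least shift 3.
deburr at shift 3 is achievable: mill -> shift 3; finish -> shift 1; deburr -> shift 3; cut -> shift 2; anneal -> shift 1; grind -> shift 3; route -> shift 1.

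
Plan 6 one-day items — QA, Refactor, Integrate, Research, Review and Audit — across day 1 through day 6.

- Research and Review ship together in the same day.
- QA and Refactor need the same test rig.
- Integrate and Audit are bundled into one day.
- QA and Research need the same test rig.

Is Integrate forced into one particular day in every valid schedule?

No

Integrate can be day 1 (e.g. Audit in day 1; Research in day 2; QA in day 1; Refactor in day 2; Review in day 2; Integrate in day 1) or day 2 (e.g. Review -> day 2; QA -> day 1; Audit -> day 2; Integrate -> day 2; Refactor -> day 2; Research -> day 2).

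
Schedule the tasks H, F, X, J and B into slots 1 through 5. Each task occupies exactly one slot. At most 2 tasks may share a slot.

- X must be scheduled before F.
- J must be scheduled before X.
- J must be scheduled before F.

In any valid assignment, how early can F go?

Precedence pushes F to at least 3.
F at 3 is achievable: J -> 1; X -> 2; B -> 2; F -> 3; H -> 1.

3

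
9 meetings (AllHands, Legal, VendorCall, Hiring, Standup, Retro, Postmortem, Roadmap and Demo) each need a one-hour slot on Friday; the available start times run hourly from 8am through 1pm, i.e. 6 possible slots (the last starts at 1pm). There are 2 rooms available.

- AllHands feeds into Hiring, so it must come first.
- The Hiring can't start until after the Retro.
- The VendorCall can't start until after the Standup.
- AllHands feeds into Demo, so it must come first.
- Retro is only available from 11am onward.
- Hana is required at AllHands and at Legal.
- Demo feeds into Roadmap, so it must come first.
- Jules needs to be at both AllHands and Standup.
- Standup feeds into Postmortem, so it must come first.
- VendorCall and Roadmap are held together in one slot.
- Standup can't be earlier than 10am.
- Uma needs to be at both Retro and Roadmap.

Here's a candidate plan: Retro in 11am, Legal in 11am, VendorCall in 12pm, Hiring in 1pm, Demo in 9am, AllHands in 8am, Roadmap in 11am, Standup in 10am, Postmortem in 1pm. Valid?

The VendorCall can't start until after the Standup — holds.
There are 2 rooms available — violated.
The Hiring can't start until after the Retro — holds.
Jules needs to be at both AllHands and Standup — holds.
AllHands feeds into Demo, so it must come first — holds.
Standup feeds into Postmortem, so it must come first — holds.
VendorCall and Roadmap are held together in one slot — violated.
Hana is required at AllHands and at Legal — holds.
AllHands feeds into Hiring, so it must come first — holds.
Standup can't be earlier than 10am — holds.
Demo feeds into Roadmap, so it must come first — holds.
Retro is only available from 11am onward — holds.
Uma needs to be at both Retro and Roadmap — violated.

No. VendorCall and Roadmap are held together in one slot is not satisfied.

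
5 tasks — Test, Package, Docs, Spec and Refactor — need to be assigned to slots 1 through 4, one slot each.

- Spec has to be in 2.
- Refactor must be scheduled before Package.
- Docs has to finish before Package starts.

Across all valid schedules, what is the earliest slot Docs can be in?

Downstream work caps Docs at 3.
Docs at 1 is achievable: Package=2; Test=1; Spec=2; Refactor=1; Docs=1.

1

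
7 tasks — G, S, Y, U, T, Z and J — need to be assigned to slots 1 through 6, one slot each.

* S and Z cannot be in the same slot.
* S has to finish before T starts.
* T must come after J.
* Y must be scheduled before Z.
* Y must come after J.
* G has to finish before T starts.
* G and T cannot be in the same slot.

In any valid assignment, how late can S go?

5

Downstream work caps S at 5.
S at 5 is achievable: J -> 1, Z -> 3, S -> 5, U -> 1, Y -> 2, G -> 1, T -> 6.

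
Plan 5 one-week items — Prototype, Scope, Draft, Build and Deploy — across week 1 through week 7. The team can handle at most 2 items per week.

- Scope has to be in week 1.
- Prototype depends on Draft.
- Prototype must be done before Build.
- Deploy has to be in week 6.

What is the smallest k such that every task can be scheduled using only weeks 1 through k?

The precedence chain requires at least 3 distinct weeks.
With at most 2 per week and 5 tasks, at least 3 weeks are needed.
Deploy can't be placed before week 6, so the schedule must run through at least week 6.
6 works (last occupied week: week 6): for example Draft -> week 1, Scope -> week 1, Build -> week 3, Deploy -> week 6, Prototype -> week 2.

6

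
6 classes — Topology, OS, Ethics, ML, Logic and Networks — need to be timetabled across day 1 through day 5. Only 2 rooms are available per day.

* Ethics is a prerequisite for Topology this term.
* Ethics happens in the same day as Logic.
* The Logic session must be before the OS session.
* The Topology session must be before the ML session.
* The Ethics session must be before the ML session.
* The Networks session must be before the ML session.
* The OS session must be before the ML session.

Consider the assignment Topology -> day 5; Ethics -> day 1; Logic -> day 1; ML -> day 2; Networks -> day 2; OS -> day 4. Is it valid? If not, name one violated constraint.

The Ethics session must be before the ML session — holds.
The Logic session must be before the OS session — holds.
Ethics is a prerequisite for Topology this term — holds.
Only 2 rooms are available per day — holds.
Ethics happens in the same day as Logic — holds.
The OS session must be before the ML session — violated.
The Networks session must be before the ML session — violated.
The Topology session must be before the ML session — violated.

No — it violates: The Topology session must be before the ML session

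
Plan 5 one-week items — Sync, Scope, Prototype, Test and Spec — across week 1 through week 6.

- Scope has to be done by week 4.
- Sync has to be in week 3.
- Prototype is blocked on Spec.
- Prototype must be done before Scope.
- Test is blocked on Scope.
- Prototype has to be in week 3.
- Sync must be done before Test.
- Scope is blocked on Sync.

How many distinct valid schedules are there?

Enumerating: Scope=week 4; Test=week 5; Prototype=week 3; Sync=week 3; Spec=week 1 | Prototype -> week 3, Spec -> week 2, Scope -> week 4, Test -> week 5, Sync -> week 3 | Test -> week 6, Prototype -> week 3, Spec -> week 1, Scope -> week 4, Sync -> week 3 | Spec in week 2, Sync in week 3, Scope in week 4, Test in week 6, Prototype in week 3.

4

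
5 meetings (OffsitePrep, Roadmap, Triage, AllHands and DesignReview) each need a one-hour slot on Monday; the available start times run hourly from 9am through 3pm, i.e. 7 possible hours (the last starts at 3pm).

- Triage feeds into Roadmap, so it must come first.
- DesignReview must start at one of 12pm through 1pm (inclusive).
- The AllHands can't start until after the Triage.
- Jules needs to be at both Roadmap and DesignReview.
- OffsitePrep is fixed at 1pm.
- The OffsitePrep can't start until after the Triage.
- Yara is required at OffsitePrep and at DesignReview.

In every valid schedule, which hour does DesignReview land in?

12pm

DesignReview's window is 12pm–1pm.
OffsitePrep is fixed at 1pm, and DesignReview can't share a hour with OffsitePrep.
So DesignReview must be 12pm.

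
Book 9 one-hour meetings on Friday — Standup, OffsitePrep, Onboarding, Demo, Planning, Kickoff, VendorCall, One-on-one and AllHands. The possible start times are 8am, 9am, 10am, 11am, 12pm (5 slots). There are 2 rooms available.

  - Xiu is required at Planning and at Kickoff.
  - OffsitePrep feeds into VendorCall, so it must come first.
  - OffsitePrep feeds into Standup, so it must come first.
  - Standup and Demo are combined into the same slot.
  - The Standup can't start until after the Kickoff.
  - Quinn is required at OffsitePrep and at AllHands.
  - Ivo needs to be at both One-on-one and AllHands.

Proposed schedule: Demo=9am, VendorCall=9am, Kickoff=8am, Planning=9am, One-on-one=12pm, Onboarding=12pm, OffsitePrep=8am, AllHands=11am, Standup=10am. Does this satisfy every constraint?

Invalid. Standup and Demo are combined into the same slot.

OffsitePrep feeds into VendorCall, so it must come first — holds.
Standup and Demo are combined into the same slot — violated.
There are 2 rooms available — violated.
OffsitePrep feeds into Standup, so it must come first — holds.
The Standup can't start until after the Kickoff — holds.
Ivo needs to be at both One-on-one and AllHands — holds.
Quinn is required at OffsitePrep and at AllHands — holds.
Xiu is required at Planning and at Kickoff — holds.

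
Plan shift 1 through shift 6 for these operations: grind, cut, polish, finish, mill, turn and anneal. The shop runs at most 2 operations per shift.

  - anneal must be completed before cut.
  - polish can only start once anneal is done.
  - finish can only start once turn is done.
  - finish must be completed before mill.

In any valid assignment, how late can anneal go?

shift 5

Downstream work caps anneal at shift 5.
anneal at shift 5 is achievable: polish -> shift 6; grind -> shift 1; turn -> shift 1; anneal -> shift 5; mill -> shift 3; finish -> shift 2; cut -> shift 6.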